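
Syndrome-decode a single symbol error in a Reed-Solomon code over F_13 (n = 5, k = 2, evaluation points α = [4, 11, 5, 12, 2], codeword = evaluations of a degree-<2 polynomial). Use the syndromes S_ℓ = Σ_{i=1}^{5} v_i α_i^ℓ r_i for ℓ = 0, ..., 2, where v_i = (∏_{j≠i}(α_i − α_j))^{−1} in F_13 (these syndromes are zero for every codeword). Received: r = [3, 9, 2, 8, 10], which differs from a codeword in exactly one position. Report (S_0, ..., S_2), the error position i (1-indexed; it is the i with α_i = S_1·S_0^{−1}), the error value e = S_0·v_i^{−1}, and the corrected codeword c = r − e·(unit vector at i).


S = (10, 7, 1), error at position 5, error magnitude e = 5, c = [3, 9, 2, 8, 5].

Step 1: column multipliers v_i = (∏_{j≠i}(α_i − α_j))^{−1} mod 13.
  i = 1 (α = 4): (4−11)(4−5)(4−12)(4−2) = (−7)·(−1)·(−8)·2 = −112 ≡ 5, so v_1 = 5^{−1} = 8 (mod 13).
  i = 2 (α = 11): (11−4)(11−5)(11−12)(11−2) = 7·6·(−1)·9 = −378 ≡ 12, so v_2 = 12^{−1} = 12 (mod 13).
  i = 3 (α = 5): (5−4)(5−11)(5−12)(5−2) = 1·(−6)·(−7)·3 = 126 ≡ 9, so v_3 = 9^{−1} = 3 (mod 13).
  i = 4 (α = 12): (12−4)(12−11)(12−5)(12−2) = 8·1·7·10 = 560 ≡ 1, so v_4 = 1^{−1} = 1 (mod 13).
  i = 5 (α = 2): (2−4)(2−11)(2−5)(2−12) = (−2)·(−9)·(−3)·(−10) = 540 ≡ 7, so v_5 = 7^{−1} = 2 (mod 13).
  v = [8, 12, 3, 1, 2].
Step 2: syndromes of r = [3, 9, 2, 8, 10] (all sums mod 13).
  S_0 = Σ v_i r_i = 8·3 + 12·9 + 3·2 + 1·8 + 2·10 = 166 ≡ 10.
  S_1 = Σ v_i α_i r_i = 8·4·3 + 12·11·9 + 3·5·2 + 1·12·8 + 2·2·10 = 1450 ≡ 7.
  α_i^2 mod 13 = [3, 4, 12, 1, 4].
  S_2 = Σ v_i α_i^2 r_i = 8·3·3 + 12·4·9 + 3·12·2 + 1·1·8 + 2·4·10 = 664 ≡ 1.
  S = (10, 7, 1) ≠ 0, so r is not a codeword (an error is present).
Step 3: locate the error. For a single error e at position i, S_ℓ = v_i·e·α_i^ℓ, so α_err = S_1/S_0.
  S_0^{−1} = 10^{−1} = 4 (mod 13), so α_err = 7·4 = 28 ≡ 2 = α_5. Error position i = 5.
  Consistency check: S_2/S_1 = 1·2 = 2 ≡ 2 = α_err ✓ (single-error assumption holds).
Step 4: error magnitude e = S_0/v_5 = S_0·∏_{j≠5}(α_5 − α_j) = 10·7 = 70 ≡ 5 (mod 13).
Step 5: correct position 5: c_5 = r_5 − e = 10 − 5 ≡ 5 (mod 13). Hence c = [3, 9, 2, 8, 5].
  Check: interpolating c through the α_i gives m(x) = 7 + 12·x (degree < 2) with m(α_i) = c_i for every i, so c is indeed a codeword.


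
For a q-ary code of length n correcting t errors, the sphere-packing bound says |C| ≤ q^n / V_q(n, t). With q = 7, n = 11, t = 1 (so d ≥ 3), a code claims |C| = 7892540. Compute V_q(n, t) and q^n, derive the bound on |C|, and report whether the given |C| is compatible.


V_q(n, t) = 67, q^n = 1977326743, Hamming bound = 29512339, |C| = 7892540 ≤ bound (satisfied).

Step 1: Compute V_q(n, t) = Σ_{j=0}^1 C(n, j) (q−1)^j.
  j = 0: C(11,0)·(6)^0 = 1·1 = 1.
  j = 1: C(11,1)·(6)^1 = 11·6 = 66.
  V_q(n, t) = 1 + 66 = 67.
Step 2: q^n = 7^11 = 1977326743.
Step 3: Hamming bound ⌊q^n / V_q(n,t)⌋ = ⌊1977326743/67⌋ = 29512339.
Step 4: Compare |C| = 7892540 to 29512339: satisfied.
The claimed |C| lies below the Hamming bound.


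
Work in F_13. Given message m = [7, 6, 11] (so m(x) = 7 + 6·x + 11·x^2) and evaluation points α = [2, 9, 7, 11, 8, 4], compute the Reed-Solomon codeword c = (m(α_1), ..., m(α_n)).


c = [11, 3, 3, 0, 5, 12]

Message polynomial: m(x) = 7 + 6·x + 11·x^2 (mod 13).
For each evaluation point α_i, compute m(α_i) mod 13:
  α_1 = 2: Horner steps 11 → 2 → 11, so m(2) = 11.
  α_2 = 9: Horner steps 11 → 1 → 3, so m(9) = 3.
  α_3 = 7: Horner steps 11 → 5 → 3, so m(7) = 3.
  α_4 = 11: Horner steps 11 → 10 → 0, so m(11) = 0.
  α_5 = 8: Horner steps 11 → 3 → 5, so m(8) = 5.
  α_6 = 4: Horner steps 11 → 11 → 12, so m(4) = 12.
Codeword c = [11, 3, 3, 0, 5, 12] ∈ F_13^6.


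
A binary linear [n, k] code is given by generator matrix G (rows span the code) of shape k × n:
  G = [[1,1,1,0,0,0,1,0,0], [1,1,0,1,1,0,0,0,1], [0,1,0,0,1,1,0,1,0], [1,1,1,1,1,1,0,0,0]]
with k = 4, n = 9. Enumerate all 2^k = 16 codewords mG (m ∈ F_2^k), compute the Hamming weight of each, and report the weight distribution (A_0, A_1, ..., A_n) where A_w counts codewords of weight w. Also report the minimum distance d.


Weight distribution: A_0 = 1, A_3 = 1, A_4 = 5, A_5 = 6, A_6 = 2, A_7 = 1. Minimum distance d = 3.

Enumerate all 2^4 = 16 messages m ∈ F_2^4.
For each, compute codeword c = mG in F_2^9, then tally its weight.
  m = 0000 → c = 000000000, weight = 0.
  m = 1000 → c = 111000100, weight = 4.
  m = 0100 → c = 110110001, weight = 5.
  m = 1100 → c = 001110101, weight = 5.
  m = 0010 → c = 010011010, weight = 4.
  m = 1010 → c = 101011110, weight = 6.
  m = 0110 → c = 100101011, weight = 5.
  m = 1110 → c = 011101111, weight = 7.
  m = 0001 → c = 111111000, weight = 6.
  m = 1001 → c = 000111100, weight = 4.
  m = 0101 → c = 001001001, weight = 3.
  m = 1101 → c = 110001101, weight = 5.
  m = 0011 → c = 101100010, weight = 4.
  m = 1011 → c = 010100110, weight = 4.
  m = 0111 → c = 011010011, weight = 5.
  m = 1111 → c = 100010111, weight = 5.
Tally weights:
  weight 0: 1 codewords.
  weight 3: 1 codewords.
  weight 4: 5 codewords.
  weight 5: 6 codewords.
  weight 6: 2 codewords.
  weight 7: 1 codewords.
Minimum distance d = smallest w > 0 with A_w > 0 = 3.
Sanity: Σ A_w = 16 = 2^4 = 16 ✓.


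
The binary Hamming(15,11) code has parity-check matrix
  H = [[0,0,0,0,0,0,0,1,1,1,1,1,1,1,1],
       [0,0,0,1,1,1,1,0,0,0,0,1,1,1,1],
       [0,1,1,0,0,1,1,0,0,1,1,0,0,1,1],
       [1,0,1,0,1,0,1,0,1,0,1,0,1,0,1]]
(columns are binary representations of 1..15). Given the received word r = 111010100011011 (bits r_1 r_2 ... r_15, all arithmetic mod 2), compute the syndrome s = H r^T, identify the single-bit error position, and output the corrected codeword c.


s = (0, 1, 0, 0)^T, error position = 4, corrected codeword c = 111110100011011

Compute s = H r^T mod 2 one row at a time:
  s_1 = 0 + 0 + 0 + 1 + 1 + 0 + 1 + 1 = 4 ≡ 0 (mod 2).
  s_2 = 0 + 1 + 0 + 1 + 1 + 0 + 1 + 1 = 5 ≡ 1 (mod 2).
  s_3 = 1 + 1 + 0 + 1 + 0 + 1 + 1 + 1 = 6 ≡ 0 (mod 2).
  s_4 = 1 + 1 + 1 + 1 + 0 + 1 + 0 + 1 = 6 ≡ 0 (mod 2).
s = (0, 1, 0, 0)^T — this equals column 4 of H (binary 0100), so error is at position 4.
Correct: flip bit 4 of r = 111010100011011 to get c = 111110100011011.


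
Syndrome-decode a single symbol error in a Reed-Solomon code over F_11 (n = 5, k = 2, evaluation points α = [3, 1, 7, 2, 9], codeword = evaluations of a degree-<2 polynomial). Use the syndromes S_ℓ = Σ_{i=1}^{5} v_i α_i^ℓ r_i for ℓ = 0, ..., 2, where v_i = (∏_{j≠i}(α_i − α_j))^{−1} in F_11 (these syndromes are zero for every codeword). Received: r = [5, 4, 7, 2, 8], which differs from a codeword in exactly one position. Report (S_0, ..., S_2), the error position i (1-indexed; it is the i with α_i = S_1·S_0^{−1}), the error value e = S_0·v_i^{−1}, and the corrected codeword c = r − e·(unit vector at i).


S = (4, 8, 5), error at position 4, error magnitude e = 3, c = [5, 4, 7, 10, 8].

Step 1: column multipliers v_i = (∏_{j≠i}(α_i − α_j))^{−1} mod 11.
  i = 1 (α = 3): (3−1)(3−7)(3−2)(3−9) = 2·(−4)·1·(−6) = 48 ≡ 4, so v_1 = 4^{−1} = 3 (mod 11).
  i = 2 (α = 1): (1−3)(1−7)(1−2)(1−9) = (−2)·(−6)·(−1)·(−8) = 96 ≡ 8, so v_2 = 8^{−1} = 7 (mod 11).
  i = 3 (α = 7): (7−3)(7−1)(7−2)(7−9) = 4·6·5·(−2) = −240 ≡ 2, so v_3 = 2^{−1} = 6 (mod 11).
  i = 4 (α = 2): (2−3)(2−1)(2−7)(2−9) = (−1)·1·(−5)·(−7) = −35 ≡ 9, so v_4 = 9^{−1} = 5 (mod 11).
  i = 5 (α = 9): (9−3)(9−1)(9−7)(9−2) = 6·8·2·7 = 672 ≡ 1, so v_5 = 1^{−1} = 1 (mod 11).
  v = [3, 7, 6, 5, 1].
Step 2: syndromes of r = [5, 4, 7, 2, 8] (all sums mod 11).
  S_0 = Σ v_i r_i = 3·5 + 7·4 + 6·7 + 5·2 + 1·8 = 103 ≡ 4.
  S_1 = Σ v_i α_i r_i = 3·3·5 + 7·1·4 + 6·7·7 + 5·2·2 + 1·9·8 = 459 ≡ 8.
  α_i^2 mod 11 = [9, 1, 5, 4, 4].
  S_2 = Σ v_i α_i^2 r_i = 3·9·5 + 7·1·4 + 6·5·7 + 5·4·2 + 1·4·8 = 445 ≡ 5.
  S = (4, 8, 5) ≠ 0, so r is not a codeword (an error is present).
Step 3: locate the error. For a single error e at position i, S_ℓ = v_i·e·α_i^ℓ, so α_err = S_1/S_0.
  S_0^{−1} = 4^{−1} = 3 (mod 11), so α_err = 8·3 = 24 ≡ 2 = α_4. Error position i = 4.
  Consistency check: S_2/S_1 = 5·7 = 35 ≡ 2 = α_err ✓ (single-error assumption holds).
Step 4: error magnitude e = S_0/v_4 = S_0·∏_{j≠4}(α_4 − α_j) = 4·9 = 36 ≡ 3 (mod 11).
Step 5: correct position 4: c_4 = r_4 − e = 2 − 3 ≡ 10 (mod 11). Hence c = [5, 4, 7, 10, 8].
  Check: interpolating c through the α_i gives m(x) = 9 + 6·x (degree < 2) with m(α_i) = c_i for every i, so c is indeed a codeword.


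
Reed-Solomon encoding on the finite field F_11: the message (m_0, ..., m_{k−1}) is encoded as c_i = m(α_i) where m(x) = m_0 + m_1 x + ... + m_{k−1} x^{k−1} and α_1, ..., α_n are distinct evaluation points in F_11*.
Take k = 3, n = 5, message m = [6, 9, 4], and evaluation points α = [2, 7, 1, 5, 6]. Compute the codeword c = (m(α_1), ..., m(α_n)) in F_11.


c = [7, 1, 8, 8, 6]

Message polynomial: m(x) = 6 + 9·x + 4·x^2 (mod 11).
For each evaluation point α_i, compute m(α_i) mod 11:
  α_1 = 2: Horner steps 4 → 6 → 7, so m(2) = 7.
  α_2 = 7: Horner steps 4 → 4 → 1, so m(7) = 1.
  α_3 = 1: Horner steps 4 → 2 → 8, so m(1) = 8.
  α_4 = 5: Horner steps 4 → 7 → 8, so m(5) = 8.
  α_5 = 6: Horner steps 4 → 0 → 6, so m(6) = 6.
Codeword c = [7, 1, 8, 8, 6] ∈ F_11^5.


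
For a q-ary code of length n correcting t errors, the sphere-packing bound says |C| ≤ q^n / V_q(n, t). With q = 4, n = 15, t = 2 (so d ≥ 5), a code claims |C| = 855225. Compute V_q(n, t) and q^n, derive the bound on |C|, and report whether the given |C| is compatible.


V_q(n, t) = 991, q^n = 1073741824, Hamming bound = 1083493, |C| = 855225 ≤ bound (satisfied).

Step 1: Compute V_q(n, t) = Σ_{j=0}^2 C(n, j) (q−1)^j.
  j = 0: C(15,0)·(3)^0 = 1·1 = 1.
  j = 1: C(15,1)·(3)^1 = 15·3 = 45.
  j = 2: C(15,2)·(3)^2 = 105·9 = 945.
  V_q(n, t) = 1 + 45 + 945 = 991.
Step 2: q^n = 4^15 = 1073741824.
Step 3: Hamming bound ⌊q^n / V_q(n,t)⌋ = ⌊1073741824/991⌋ = 1083493.
Step 4: Compare |C| = 855225 to 1083493: satisfied.
The claimed |C| lies below the Hamming bound.


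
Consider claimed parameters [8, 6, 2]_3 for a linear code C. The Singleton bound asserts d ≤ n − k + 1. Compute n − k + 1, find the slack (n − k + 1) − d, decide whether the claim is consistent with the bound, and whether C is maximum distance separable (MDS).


Singleton RHS = n − k + 1 = 3, slack = 1, bound satisfied, not MDS.

Singleton bound: d ≤ n − k + 1.
Here n = 8, k = 6, so n − k + 1 = 3.
Given d = 2, check d ≤ 3: YES.
Slack = (n − k + 1) − d = 1.
The code is NOT MDS (slack = 1 > 0).
Description: the claimed parameters are [8, 6, 2]_3; such a code would be non-MDS.


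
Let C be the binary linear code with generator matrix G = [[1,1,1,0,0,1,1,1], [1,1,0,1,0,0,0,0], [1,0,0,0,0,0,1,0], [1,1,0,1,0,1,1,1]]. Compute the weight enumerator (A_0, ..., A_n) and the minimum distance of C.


Weight distribution: A_0 = 1, A_2 = 2, A_3 = 6, A_4 = 3, A_5 = 2, A_6 = 2. Minimum distance d = 2.

Enumerate all 2^4 = 16 messages m ∈ F_2^4.
For each, compute codeword c = mG in F_2^8, then tally its weight.
  m = 0000 → c = 00000000, weight = 0.
  m = 1000 → c = 11100111, weight = 6.
  m = 0100 → c = 11010000, weight = 3.
  m = 1100 → c = 00110111, weight = 5.
  m = 0010 → c = 10000010, weight = 2.
  m = 1010 → c = 01100101, weight = 4.
  m = 0110 → c = 01010010, weight = 3.
  m = 1110 → c = 10110101, weight = 5.
  m = 0001 → c = 11010111, weight = 6.
  m = 1001 → c = 00110000, weight = 2.
  m = 0101 → c = 00000111, weight = 3.
  m = 1101 → c = 11100000, weight = 3.
  m = 0011 → c = 01010101, weight = 4.
  m = 1011 → c = 10110010, weight = 4.
  m = 0111 → c = 10000101, weight = 3.
  m = 1111 → c = 01100010, weight = 3.
Tally weights:
  weight 0: 1 codewords.
  weight 2: 2 codewords.
  weight 3: 6 codewords.
  weight 4: 3 codewords.
  weight 5: 2 codewords.
  weight 6: 2 codewords.
Minimum distance d = smallest w > 0 with A_w > 0 = 2.
Sanity: Σ A_w = 16 = 2^4 = 16 ✓.


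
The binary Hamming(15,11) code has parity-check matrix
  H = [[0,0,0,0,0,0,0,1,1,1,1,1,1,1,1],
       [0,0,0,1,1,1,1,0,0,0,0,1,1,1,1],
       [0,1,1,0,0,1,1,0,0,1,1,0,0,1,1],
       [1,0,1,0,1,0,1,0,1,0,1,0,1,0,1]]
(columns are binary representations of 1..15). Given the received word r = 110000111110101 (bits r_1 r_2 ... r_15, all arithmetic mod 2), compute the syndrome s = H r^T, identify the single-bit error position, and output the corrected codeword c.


s = (0, 1, 1, 0)^T, error position = 6, corrected codeword c = 110001111110101

Compute s = H r^T mod 2 one row at a time:
  s_1 = 1 + 1 + 1 + 1 + 0 + 1 + 0 + 1 = 6 ≡ 0 (mod 2).
  s_2 = 0 + 0 + 0 + 1 + 0 + 1 + 0 + 1 = 3 ≡ 1 (mod 2).
  s_3 = 1 + 0 + 0 + 1 + 1 + 1 + 0 + 1 = 5 ≡ 1 (mod 2).
  s_4 = 1 + 0 + 0 + 1 + 1 + 1 + 1 + 1 = 6 ≡ 0 (mod 2).
s = (0, 1, 1, 0)^T — this equals column 6 of H (binary 0110), so error is at position 6.
Correct: flip bit 6 of r = 110000111110101 to get c = 110001111110101.


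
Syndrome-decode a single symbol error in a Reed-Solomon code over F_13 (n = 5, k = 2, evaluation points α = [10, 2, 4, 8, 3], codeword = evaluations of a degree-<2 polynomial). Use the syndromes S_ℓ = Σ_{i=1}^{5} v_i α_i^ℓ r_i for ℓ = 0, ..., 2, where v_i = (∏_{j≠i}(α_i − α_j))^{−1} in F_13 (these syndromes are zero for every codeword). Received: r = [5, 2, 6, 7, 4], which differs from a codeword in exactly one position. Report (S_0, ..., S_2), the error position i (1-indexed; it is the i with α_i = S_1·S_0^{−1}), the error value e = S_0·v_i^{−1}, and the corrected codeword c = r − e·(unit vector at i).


S = (12, 5, 1), error at position 4, error magnitude e = 6, c = [5, 2, 6, 1, 4].

Step 1: column multipliers v_i = (∏_{j≠i}(α_i − α_j))^{−1} mod 13.
  i = 1 (α = 10): (10−2)(10−4)(10−8)(10−3) = 8·6·2·7 = 672 ≡ 9, so v_1 = 9^{−1} = 3 (mod 13).
  i = 2 (α = 2): (2−10)(2−4)(2−8)(2−3) = (−8)·(−2)·(−6)·(−1) = 96 ≡ 5, so v_2 = 5^{−1} = 8 (mod 13).
  i = 3 (α = 4): (4−10)(4−2)(4−8)(4−3) = (−6)·2·(−4)·1 = 48 ≡ 9, so v_3 = 9^{−1} = 3 (mod 13).
  i = 4 (α = 8): (8−10)(8−2)(8−4)(8−3) = (−2)·6·4·5 = −240 ≡ 7, so v_4 = 7^{−1} = 2 (mod 13).
  i = 5 (α = 3): (3−10)(3−2)(3−4)(3−8) = (−7)·1·(−1)·(−5) = −35 ≡ 4, so v_5 = 4^{−1} = 10 (mod 13).
  v = [3, 8, 3, 2, 10].
Step 2: syndromes of r = [5, 2, 6, 7, 4] (all sums mod 13).
  S_0 = Σ v_i r_i = 3·5 + 8·2 + 3·6 + 2·7 + 10·4 = 103 ≡ 12.
  S_1 = Σ v_i α_i r_i = 3·10·5 + 8·2·2 + 3·4·6 + 2·8·7 + 10·3·4 = 486 ≡ 5.
  α_i^2 mod 13 = [9, 4, 3, 12, 9].
  S_2 = Σ v_i α_i^2 r_i = 3·9·5 + 8·4·2 + 3·3·6 + 2·12·7 + 10·9·4 = 781 ≡ 1.
  S = (12, 5, 1) ≠ 0, so r is not a codeword (an error is present).
Step 3: locate the error. For a single error e at position i, S_ℓ = v_i·e·α_i^ℓ, so α_err = S_1/S_0.
  S_0^{−1} = 12^{−1} = 12 (mod 13), so α_err = 5·12 = 60 ≡ 8 = α_4. Error position i = 4.
  Consistency check: S_2/S_1 = 1·8 = 8 ≡ 8 = α_err ✓ (single-error assumption holds).
Step 4: error magnitude e = S_0/v_4 = S_0·∏_{j≠4}(α_4 − α_j) = 12·7 = 84 ≡ 6 (mod 13).
Step 5: correct position 4: c_4 = r_4 − e = 7 − 6 ≡ 1 (mod 13). Hence c = [5, 2, 6, 1, 4].
  Check: interpolating c through the α_i gives m(x) = 11 + 2·x (degree < 2) with m(α_i) = c_i for every i, so c is indeed a codeword.


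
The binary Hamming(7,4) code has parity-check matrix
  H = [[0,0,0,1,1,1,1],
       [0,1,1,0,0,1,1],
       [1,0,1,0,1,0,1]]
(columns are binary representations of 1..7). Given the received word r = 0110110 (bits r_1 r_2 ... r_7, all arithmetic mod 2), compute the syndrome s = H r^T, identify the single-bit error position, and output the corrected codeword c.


s = (0, 1, 0)^T, error position = 2, corrected codeword c = 0010110

Compute s = H r^T mod 2 one row at a time:
  s_1 = 0 + 1 + 1 + 0 = 2 ≡ 0 (mod 2).
  s_2 = 1 + 1 + 1 + 0 = 3 ≡ 1 (mod 2).
  s_3 = 0 + 1 + 1 + 0 = 2 ≡ 0 (mod 2).
s = (0, 1, 0)^T — this equals column 2 of H (binary 010), so error is at position 2.
Correct: flip bit 2 of r = 0110110 to get c = 0010110.


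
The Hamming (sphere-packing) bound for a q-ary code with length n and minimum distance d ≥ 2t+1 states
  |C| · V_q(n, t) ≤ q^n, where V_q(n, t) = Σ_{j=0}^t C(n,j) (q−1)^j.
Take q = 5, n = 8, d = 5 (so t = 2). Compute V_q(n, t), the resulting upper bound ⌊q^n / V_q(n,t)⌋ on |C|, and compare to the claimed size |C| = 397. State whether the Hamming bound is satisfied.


V_q(n, t) = 481, q^n = 390625, Hamming bound = 812, |C| = 397 ≤ bound (satisfied).

Step 1: Compute V_q(n, t) = Σ_{j=0}^2 C(n, j) (q−1)^j.
  j = 0: C(8,0)·(4)^0 = 1·1 = 1.
  j = 1: C(8,1)·(4)^1 = 8·4 = 32.
  j = 2: C(8,2)·(4)^2 = 28·16 = 448.
  V_q(n, t) = 1 + 32 + 448 = 481.
Step 2: q^n = 5^8 = 390625.
Step 3: Hamming bound ⌊q^n / V_q(n,t)⌋ = ⌊390625/481⌋ = 812.
Step 4: Compare |C| = 397 to 812: satisfied.
The claimed |C| lies below the Hamming bound.


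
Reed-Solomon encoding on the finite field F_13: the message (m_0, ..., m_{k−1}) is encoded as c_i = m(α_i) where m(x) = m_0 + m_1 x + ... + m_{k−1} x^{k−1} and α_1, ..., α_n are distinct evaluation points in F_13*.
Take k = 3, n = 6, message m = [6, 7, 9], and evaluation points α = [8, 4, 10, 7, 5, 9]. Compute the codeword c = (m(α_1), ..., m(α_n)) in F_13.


c = [1, 9, 1, 2, 6, 5]

Message polynomial: m(x) = 6 + 7·x + 9·x^2 (mod 13).
For each evaluation point α_i, compute m(α_i) mod 13:
  α_1 = 8: Horner steps 9 → 1 → 1, so m(8) = 1.
  α_2 = 4: Horner steps 9 → 4 → 9, so m(4) = 9.
  α_3 = 10: Horner steps 9 → 6 → 1, so m(10) = 1.
  α_4 = 7: Horner steps 9 → 5 → 2, so m(7) = 2.
  α_5 = 5: Horner steps 9 → 0 → 6, so m(5) = 6.
  α_6 = 9: Horner steps 9 → 10 → 5, so m(9) = 5.
Codeword c = [1, 9, 1, 2, 6, 5] ∈ F_13^6.


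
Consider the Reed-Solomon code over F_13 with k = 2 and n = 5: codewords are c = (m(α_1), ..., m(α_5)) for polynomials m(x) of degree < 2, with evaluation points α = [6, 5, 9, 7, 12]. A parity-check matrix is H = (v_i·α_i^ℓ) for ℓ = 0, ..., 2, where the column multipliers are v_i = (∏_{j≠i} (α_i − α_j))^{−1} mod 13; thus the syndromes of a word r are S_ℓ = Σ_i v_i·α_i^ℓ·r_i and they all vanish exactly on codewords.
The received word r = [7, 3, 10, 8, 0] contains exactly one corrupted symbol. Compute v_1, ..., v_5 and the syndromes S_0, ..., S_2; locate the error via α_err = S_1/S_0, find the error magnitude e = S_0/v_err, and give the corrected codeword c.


S = (9, 6, 4), error at position 2, error magnitude e = 10, c = [7, 6, 10, 8, 0].

Step 1: column multipliers v_i = (∏_{j≠i}(α_i − α_j))^{−1} mod 13.
  i = 1 (α = 6): (6−5)(6−9)(6−7)(6−12) = 1·(−3)·(−1)·(−6) = −18 ≡ 8, so v_1 = 8^{−1} = 5 (mod 13).
  i = 2 (α = 5): (5−6)(5−9)(5−7)(5−12) = (−1)·(−4)·(−2)·(−7) = 56 ≡ 4, so v_2 = 4^{−1} = 10 (mod 13).
  i = 3 (α = 9): (9−6)(9−5)(9−7)(9−12) = 3·4·2·(−3) = −72 ≡ 6, so v_3 = 6^{−1} = 11 (mod 13).
  i = 4 (α = 7): (7−6)(7−5)(7−9)(7−12) = 1·2·(−2)·(−5) = 20 ≡ 7, so v_4 = 7^{−1} = 2 (mod 13).
  i = 5 (α = 12): (12−6)(12−5)(12−9)(12−7) = 6·7·3·5 = 630 ≡ 6, so v_5 = 6^{−1} = 11 (mod 13).
  v = [5, 10, 11, 2, 11].
Step 2: syndromes of r = [7, 3, 10, 8, 0] (all sums mod 13).
  S_0 = Σ v_i r_i = 5·7 + 10·3 + 11·10 + 2·8 + 11·0 = 191 ≡ 9.
  S_1 = Σ v_i α_i r_i = 5·6·7 + 10·5·3 + 11·9·10 + 2·7·8 + 11·12·0 = 1462 ≡ 6.
  α_i^2 mod 13 = [10, 12, 3, 10, 1].
  S_2 = Σ v_i α_i^2 r_i = 5·10·7 + 10·12·3 + 11·3·10 + 2·10·8 + 11·1·0 = 1200 ≡ 4.
  S = (9, 6, 4) ≠ 0, so r is not a codeword (an error is present).
Step 3: locate the error. For a single error e at position i, S_ℓ = v_i·e·α_i^ℓ, so α_err = S_1/S_0.
  S_0^{−1} = 9^{−1} = 3 (mod 13), so α_err = 6·3 = 18 ≡ 5 = α_2. Error position i = 2.
  Consistency check: S_2/S_1 = 4·11 = 44 ≡ 5 = α_err ✓ (single-error assumption holds).
Step 4: error magnitude e = S_0/v_2 = S_0·∏_{j≠2}(α_2 − α_j) = 9·4 = 36 ≡ 10 (mod 13).
Step 5: correct position 2: c_2 = r_2 − e = 3 − 10 ≡ 6 (mod 13). Hence c = [7, 6, 10, 8, 0].
  Check: interpolating c through the α_i gives m(x) = 1 + 1·x (degree < 2) with m(α_i) = c_i for every i, so c is indeed a codeword.


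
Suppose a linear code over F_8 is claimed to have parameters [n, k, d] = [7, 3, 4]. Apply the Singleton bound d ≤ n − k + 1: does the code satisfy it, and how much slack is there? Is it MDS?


Singleton RHS = n − k + 1 = 5, slack = 1, bound satisfied, not MDS.

Singleton bound: d ≤ n − k + 1.
Here n = 7, k = 3, so n − k + 1 = 5.
Given d = 4, check d ≤ 5: YES.
Slack = (n − k + 1) − d = 1.
The code is NOT MDS (slack = 1 > 0).
Description: the claimed parameters are [7, 3, 4]_8; such a code would be non-MDS.


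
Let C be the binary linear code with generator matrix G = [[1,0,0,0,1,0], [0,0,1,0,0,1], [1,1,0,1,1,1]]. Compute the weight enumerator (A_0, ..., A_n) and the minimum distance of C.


Weight distribution: A_0 = 1, A_2 = 2, A_3 = 2, A_4 = 1, A_5 = 2. Minimum distance d = 2.

Enumerate all 2^3 = 8 messages m ∈ F_2^3.
For each, compute codeword c = mG in F_2^6, then tally its weight.
  m = 000 → c = 000000, weight = 0.
  m = 100 → c = 100010, weight = 2.
  m = 010 → c = 001001, weight = 2.
  m = 110 → c = 101011, weight = 4.
  m = 001 → c = 110111, weight = 5.
  m = 101 → c = 010101, weight = 3.
  m = 011 → c = 111110, weight = 5.
  m = 111 → c = 011100, weight = 3.
Tally weights:
  weight 0: 1 codewords.
  weight 2: 2 codewords.
  weight 3: 2 codewords.
  weight 4: 1 codewords.
  weight 5: 2 codewords.
Minimum distance d = smallest w > 0 with A_w > 0 = 2.
Sanity: Σ A_w = 8 = 2^3 = 8 ✓.


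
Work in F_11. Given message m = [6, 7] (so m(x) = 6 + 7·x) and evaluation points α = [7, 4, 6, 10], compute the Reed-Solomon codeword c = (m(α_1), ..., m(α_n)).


c = [0, 1, 4, 10]

Message polynomial: m(x) = 6 + 7·x (mod 11).
For each evaluation point α_i, compute m(α_i) mod 11:
  α_1 = 7: Horner steps 7 → 0, so m(7) = 0.
  α_2 = 4: Horner steps 7 → 1, so m(4) = 1.
  α_3 = 6: Horner steps 7 → 4, so m(6) = 4.
  α_4 = 10: Horner steps 7 → 10, so m(10) = 10.
Codeword c = [0, 1, 4, 10] ∈ F_11^4.


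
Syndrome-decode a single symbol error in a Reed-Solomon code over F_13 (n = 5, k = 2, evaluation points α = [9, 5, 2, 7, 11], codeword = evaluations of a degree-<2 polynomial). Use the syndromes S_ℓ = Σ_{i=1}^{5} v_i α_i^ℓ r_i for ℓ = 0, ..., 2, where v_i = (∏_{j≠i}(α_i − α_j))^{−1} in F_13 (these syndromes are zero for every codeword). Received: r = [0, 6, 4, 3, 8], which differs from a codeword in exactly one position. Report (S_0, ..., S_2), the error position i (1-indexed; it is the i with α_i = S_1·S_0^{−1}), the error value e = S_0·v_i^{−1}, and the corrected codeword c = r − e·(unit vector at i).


S = (8, 10, 6), error at position 5, error magnitude e = 11, c = [0, 6, 4, 3, 10].

Step 1: column multipliers v_i = (∏_{j≠i}(α_i − α_j))^{−1} mod 13.
  i = 1 (α = 9): (9−5)(9−2)(9−7)(9−11) = 4·7·2·(−2) = −112 ≡ 5, so v_1 = 5^{−1} = 8 (mod 13).
  i = 2 (α = 5): (5−9)(5−2)(5−7)(5−11) = (−4)·3·(−2)·(−6) = −144 ≡ 12, so v_2 = 12^{−1} = 12 (mod 13).
  i = 3 (α = 2): (2−9)(2−5)(2−7)(2−11) = (−7)·(−3)·(−5)·(−9) = 945 ≡ 9, so v_3 = 9^{−1} = 3 (mod 13).
  i = 4 (α = 7): (7−9)(7−5)(7−2)(7−11) = (−2)·2·5·(−4) = 80 ≡ 2, so v_4 = 2^{−1} = 7 (mod 13).
  i = 5 (α = 11): (11−9)(11−5)(11−2)(11−7) = 2·6·9·4 = 432 ≡ 3, so v_5 = 3^{−1} = 9 (mod 13).
  v = [8, 12, 3, 7, 9].
Step 2: syndromes of r = [0, 6, 4, 3, 8] (all sums mod 13).
  S_0 = Σ v_i r_i = 8·0 + 12·6 + 3·4 + 7·3 + 9·8 = 177 ≡ 8.
  S_1 = Σ v_i α_i r_i = 8·9·0 + 12·5·6 + 3·2·4 + 7·7·3 + 9·11·8 = 1323 ≡ 10.
  α_i^2 mod 13 = [3, 12, 4, 10, 4].
  S_2 = Σ v_i α_i^2 r_i = 8·3·0 + 12·12·6 + 3·4·4 + 7·10·3 + 9·4·8 = 1410 ≡ 6.
  S = (8, 10, 6) ≠ 0, so r is not a codeword (an error is present).
Step 3: locate the error. For a single error e at position i, S_ℓ = v_i·e·α_i^ℓ, so α_err = S_1/S_0.
  S_0^{−1} = 8^{−1} = 5 (mod 13), so α_err = 10·5 = 50 ≡ 11 = α_5. Error position i = 5.
  Consistency check: S_2/S_1 = 6·4 = 24 ≡ 11 = α_err ✓ (single-error assumption holds).
Step 4: error magnitude e = S_0/v_5 = S_0·∏_{j≠5}(α_5 − α_j) = 8·3 = 24 ≡ 11 (mod 13).
Step 5: correct position 5: c_5 = r_5 − e = 8 − 11 ≡ 10 (mod 13). Hence c = [0, 6, 4, 3, 10].
  Check: interpolating c through the α_i gives m(x) = 7 + 5·x (degree < 2) with m(α_i) = c_i for every i, so c is indeed a codeword.


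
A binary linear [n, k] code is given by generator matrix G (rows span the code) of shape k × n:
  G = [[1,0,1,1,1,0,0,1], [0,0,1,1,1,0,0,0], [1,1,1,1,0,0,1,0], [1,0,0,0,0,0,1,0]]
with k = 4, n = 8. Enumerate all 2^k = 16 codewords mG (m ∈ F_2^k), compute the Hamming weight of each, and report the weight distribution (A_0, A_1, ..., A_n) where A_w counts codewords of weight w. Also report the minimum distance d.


Weight distribution: A_0 = 1, A_2 = 4, A_3 = 2, A_4 = 3, A_5 = 6. Minimum distance d = 2.

Enumerate all 2^4 = 16 messages m ∈ F_2^4.
For each, compute codeword c = mG in F_2^8, then tally its weight.
  m = 0000 → c = 00000000, weight = 0.
  m = 1000 → c = 10111001, weight = 5.
  m = 0100 → c = 00111000, weight = 3.
  m = 1100 → c = 10000001, weight = 2.
  m = 0010 → c = 11110010, weight = 5.
  m = 1010 → c = 01001011, weight = 4.
  m = 0110 → c = 11001010, weight = 4.
  m = 1110 → c = 01110011, weight = 5.
  m = 0001 → c = 10000010, weight = 2.
  m = 1001 → c = 00111011, weight = 5.
  m = 0101 → c = 10111010, weight = 5.
  m = 1101 → c = 00000011, weight = 2.
  m = 0011 → c = 01110000, weight = 3.
  m = 1011 → c = 11001001, weight = 4.
  m = 0111 → c = 01001000, weight = 2.
  m = 1111 → c = 11110001, weight = 5.
Tally weights:
  weight 0: 1 codewords.
  weight 2: 4 codewords.
  weight 3: 2 codewords.
  weight 4: 3 codewords.
  weight 5: 6 codewords.
Minimum distance d = smallest w > 0 with A_w > 0 = 2.
Sanity: Σ A_w = 16 = 2^4 = 16 ✓.


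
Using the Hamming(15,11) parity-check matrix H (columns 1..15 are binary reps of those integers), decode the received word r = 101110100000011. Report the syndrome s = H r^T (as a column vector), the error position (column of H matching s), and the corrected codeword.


s = (0, 1, 0, 1)^T, error position = 5, corrected codeword c = 101100100000011

Compute s = H r^T mod 2 one row at a time:
  s_1 = 0 + 0 + 0 + 0 + 0 + 0 + 1 + 1 = 2 ≡ 0 (mod 2).
  s_2 = 1 + 1 + 0 + 1 + 0 + 0 + 1 + 1 = 5 ≡ 1 (mod 2).
  s_3 = 0 + 1 + 0 + 1 + 0 + 0 + 1 + 1 = 4 ≡ 0 (mod 2).
  s_4 = 1 + 1 + 1 + 1 + 0 + 0 + 0 + 1 = 5 ≡ 1 (mod 2).
s = (0, 1, 0, 1)^T — this equals column 5 of H (binary 0101), so error is at position 5.
Correct: flip bit 5 of r = 101110100000011 to get c = 101100100000011.


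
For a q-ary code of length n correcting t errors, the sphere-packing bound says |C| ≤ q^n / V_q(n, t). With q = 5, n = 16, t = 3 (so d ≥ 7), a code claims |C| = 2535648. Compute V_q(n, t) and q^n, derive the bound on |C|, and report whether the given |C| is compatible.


V_q(n, t) = 37825, q^n = 152587890625, Hamming bound = 4034048, |C| = 2535648 ≤ bound (satisfied).

Step 1: Compute V_q(n, t) = Σ_{j=0}^3 C(n, j) (q−1)^j.
  j = 0: C(16,0)·(4)^0 = 1·1 = 1.
  j = 1: C(16,1)·(4)^1 = 16·4 = 64.
  j = 2: C(16,2)·(4)^2 = 120·16 = 1920.
  j = 3: C(16,3)·(4)^3 = 560·64 = 35840.
  V_q(n, t) = 1 + 64 + 1920 + 35840 = 37825.
Step 2: q^n = 5^16 = 152587890625.
Step 3: Hamming bound ⌊q^n / V_q(n,t)⌋ = ⌊152587890625/37825⌋ = 4034048.
Step 4: Compare |C| = 2535648 to 4034048: satisfied.
The claimed |C| lies below the Hamming bound.


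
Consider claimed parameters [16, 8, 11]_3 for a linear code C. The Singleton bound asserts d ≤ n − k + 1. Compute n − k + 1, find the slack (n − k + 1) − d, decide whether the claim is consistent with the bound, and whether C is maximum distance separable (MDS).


Singleton RHS = n − k + 1 = 9, slack = -2, bound violated (no such code; not MDS).

Singleton bound: d ≤ n − k + 1.
Here n = 16, k = 8, so n − k + 1 = 9.
Given d = 11, check d ≤ 9: NO.
Slack = (n − k + 1) − d = -2.
The slack is negative: d = 11 exceeds n − k + 1 = 9 by 2, so the Singleton bound is violated and no linear [16, 8, 11]_3 code can exist. In particular it is not MDS (MDS requires d = n − k + 1 exactly).
Description: the claimed parameters are [16, 8, 11]_3; such a code would be impossible (violates the Singleton bound).


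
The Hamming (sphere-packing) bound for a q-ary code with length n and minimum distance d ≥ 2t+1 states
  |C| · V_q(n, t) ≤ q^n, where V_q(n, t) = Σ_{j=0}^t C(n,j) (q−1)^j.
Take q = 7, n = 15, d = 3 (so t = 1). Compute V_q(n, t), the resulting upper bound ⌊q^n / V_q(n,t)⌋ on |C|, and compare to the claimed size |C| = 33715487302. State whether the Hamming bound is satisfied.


V_q(n, t) = 91, q^n = 4747561509943, Hamming bound = 52171005603, |C| = 33715487302 ≤ bound (satisfied).

Step 1: Compute V_q(n, t) = Σ_{j=0}^1 C(n, j) (q−1)^j.
  j = 0: C(15,0)·(6)^0 = 1·1 = 1.
  j = 1: C(15,1)·(6)^1 = 15·6 = 90.
  V_q(n, t) = 1 + 90 = 91.
Step 2: q^n = 7^15 = 4747561509943.
Step 3: Hamming bound ⌊q^n / V_q(n,t)⌋ = ⌊4747561509943/91⌋ = 52171005603.
Step 4: Compare |C| = 33715487302 to 52171005603: satisfied.
The claimed |C| lies below the Hamming bound.


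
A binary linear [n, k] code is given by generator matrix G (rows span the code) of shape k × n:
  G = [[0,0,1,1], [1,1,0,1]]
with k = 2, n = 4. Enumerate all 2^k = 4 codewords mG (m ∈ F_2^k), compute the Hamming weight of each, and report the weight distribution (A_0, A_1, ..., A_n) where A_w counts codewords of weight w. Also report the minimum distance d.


Weight distribution: A_0 = 1, A_2 = 1, A_3 = 2. Minimum distance d = 2.

Enumerate all 2^2 = 4 messages m ∈ F_2^2.
For each, compute codeword c = mG in F_2^4, then tally its weight.
  m = 00 → c = 0000, weight = 0.
  m = 10 → c = 0011, weight = 2.
  m = 01 → c = 1101, weight = 3.
  m = 11 → c = 1110, weight = 3.
Tally weights:
  weight 0: 1 codewords.
  weight 2: 1 codewords.
  weight 3: 2 codewords.
Minimum distance d = smallest w > 0 with A_w > 0 = 2.
Sanity: Σ A_w = 4 = 2^2 = 4 ✓.


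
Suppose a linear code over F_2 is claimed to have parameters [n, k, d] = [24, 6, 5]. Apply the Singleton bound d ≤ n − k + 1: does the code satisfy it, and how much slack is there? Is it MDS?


Singleton RHS = n − k + 1 = 19, slack = 14, bound satisfied, not MDS.

Singleton bound: d ≤ n − k + 1.
Here n = 24, k = 6, so n − k + 1 = 19.
Given d = 5, check d ≤ 19: YES.
Slack = (n − k + 1) − d = 14.
The code is NOT MDS (slack = 14 > 0).
Description: the claimed parameters are [24, 6, 5]_2; such a code would be non-MDS.


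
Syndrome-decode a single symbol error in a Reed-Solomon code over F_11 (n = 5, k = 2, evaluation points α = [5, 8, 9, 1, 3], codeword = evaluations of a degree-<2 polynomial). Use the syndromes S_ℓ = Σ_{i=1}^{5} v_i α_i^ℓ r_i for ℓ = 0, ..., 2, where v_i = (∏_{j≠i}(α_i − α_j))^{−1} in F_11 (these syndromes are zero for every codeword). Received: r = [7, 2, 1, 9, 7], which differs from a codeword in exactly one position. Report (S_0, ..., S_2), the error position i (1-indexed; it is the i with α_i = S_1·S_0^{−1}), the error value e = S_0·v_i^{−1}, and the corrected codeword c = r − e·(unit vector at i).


S = (3, 4, 9), error at position 1, error magnitude e = 2, c = [5, 2, 1, 9, 7].

Step 1: column multipliers v_i = (∏_{j≠i}(α_i − α_j))^{−1} mod 11.
  i = 1 (α = 5): (5−8)(5−9)(5−1)(5−3) = (−3)·(−4)·4·2 = 96 ≡ 8, so v_1 = 8^{−1} = 7 (mod 11).
  i = 2 (α = 8): (8−5)(8−9)(8−1)(8−3) = 3·(−1)·7·5 = −105 ≡ 5, so v_2 = 5^{−1} = 9 (mod 11).
  i = 3 (α = 9): (9−5)(9−8)(9−1)(9−3) = 4·1·8·6 = 192 ≡ 5, so v_3 = 5^{−1} = 9 (mod 11).
  i = 4 (α = 1): (1−5)(1−8)(1−9)(1−3) = (−4)·(−7)·(−8)·(−2) = 448 ≡ 8, so v_4 = 8^{−1} = 7 (mod 11).
  i = 5 (α = 3): (3−5)(3−8)(3−9)(3−1) = (−2)·(−5)·(−6)·2 = −120 ≡ 1, so v_5 = 1^{−1} = 1 (mod 11).
  v = [7, 9, 9, 7, 1].
Step 2: syndromes of r = [7, 2, 1, 9, 7] (all sums mod 11).
  S_0 = Σ v_i r_i = 7·7 + 9·2 + 9·1 + 7·9 + 1·7 = 146 ≡ 3.
  S_1 = Σ v_i α_i r_i = 7·5·7 + 9·8·2 + 9·9·1 + 7·1·9 + 1·3·7 = 554 ≡ 4.
  α_i^2 mod 11 = [3, 9, 4, 1, 9].
  S_2 = Σ v_i α_i^2 r_i = 7·3·7 + 9·9·2 + 9·4·1 + 7·1·9 + 1·9·7 = 471 ≡ 9.
  S = (3, 4, 9) ≠ 0, so r is not a codeword (an error is present).
Step 3: locate the error. For a single error e at position i, S_ℓ = v_i·e·α_i^ℓ, so α_err = S_1/S_0.
  S_0^{−1} = 3^{−1} = 4 (mod 11), so α_err = 4·4 = 16 ≡ 5 = α_1. Error position i = 1.
  Consistency check: S_2/S_1 = 9·3 = 27 ≡ 5 = α_err ✓ (single-error assumption holds).
Step 4: error magnitude e = S_0/v_1 = S_0·∏_{j≠1}(α_1 − α_j) = 3·8 = 24 ≡ 2 (mod 11).
Step 5: correct position 1: c_1 = r_1 − e = 7 − 2 ≡ 5 (mod 11). Hence c = [5, 2, 1, 9, 7].
  Check: interpolating c through the α_i gives m(x) = 10 + 10·x (degree < 2) with m(α_i) = c_i for every i, so c is indeed a codeword.


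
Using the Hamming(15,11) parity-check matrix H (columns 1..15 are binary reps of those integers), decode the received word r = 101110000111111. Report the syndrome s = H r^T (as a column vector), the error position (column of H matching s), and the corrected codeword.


s = (0, 0, 1, 0)^T, error position = 2, corrected codeword c = 111110000111111

Compute s = H r^T mod 2 one row at a time:
  s_1 = 0 + 0 + 1 + 1 + 1 + 1 + 1 + 1 = 6 ≡ 0 (mod 2).
  s_2 = 1 + 1 + 0 + 0 + 1 + 1 + 1 + 1 = 6 ≡ 0 (mod 2).
  s_3 = 0 + 1 + 0 + 0 + 1 + 1 + 1 + 1 = 5 ≡ 1 (mod 2).
  s_4 = 1 + 1 + 1 + 0 + 0 + 1 + 1 + 1 = 6 ≡ 0 (mod 2).
s = (0, 0, 1, 0)^T — this equals column 2 of H (binary 0010), so error is at position 2.
Correct: flip bit 2 of r = 101110000111111 to get c = 111110000111111.


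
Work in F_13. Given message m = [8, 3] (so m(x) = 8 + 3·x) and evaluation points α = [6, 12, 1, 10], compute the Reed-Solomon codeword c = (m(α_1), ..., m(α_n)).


c = [0, 5, 11, 12]

Message polynomial: m(x) = 8 + 3·x (mod 13).
For each evaluation point α_i, compute m(α_i) mod 13:
  α_1 = 6: Horner steps 3 → 0, so m(6) = 0.
  α_2 = 12: Horner steps 3 → 5, so m(12) = 5.
  α_3 = 1: Horner steps 3 → 11, so m(1) = 11.
  α_4 = 10: Horner steps 3 → 12, so m(10) = 12.
Codeword c = [0, 5, 11, 12] ∈ F_13^4.


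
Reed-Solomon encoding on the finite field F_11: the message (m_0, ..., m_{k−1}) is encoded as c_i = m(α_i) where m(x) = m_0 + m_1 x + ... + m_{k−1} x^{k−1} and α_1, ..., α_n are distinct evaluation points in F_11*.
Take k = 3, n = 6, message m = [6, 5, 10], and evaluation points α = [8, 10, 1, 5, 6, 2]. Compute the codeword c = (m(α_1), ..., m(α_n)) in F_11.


c = [4, 0, 10, 6, 0, 1]

Message polynomial: m(x) = 6 + 5·x + 10·x^2 (mod 11).
For each evaluation point α_i, compute m(α_i) mod 11:
  α_1 = 8: Horner steps 10 → 8 → 4, so m(8) = 4.
  α_2 = 10: Horner steps 10 → 6 → 0, so m(10) = 0.
  α_3 = 1: Horner steps 10 → 4 → 10, so m(1) = 10.
  α_4 = 5: Horner steps 10 → 0 → 6, so m(5) = 6.
  α_5 = 6: Horner steps 10 → 10 → 0, so m(6) = 0.
  α_6 = 2: Horner steps 10 → 3 → 1, so m(2) = 1.
Codeword c = [4, 0, 10, 6, 0, 1] ∈ F_11^6.


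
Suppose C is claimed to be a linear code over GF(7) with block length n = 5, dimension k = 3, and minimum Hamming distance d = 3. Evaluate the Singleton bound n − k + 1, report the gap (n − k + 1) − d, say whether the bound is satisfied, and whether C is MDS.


Singleton RHS = n − k + 1 = 3, slack = 0, bound satisfied, MDS.

Singleton bound: d ≤ n − k + 1.
Here n = 5, k = 3, so n − k + 1 = 3.
Given d = 3, check d ≤ 3: YES.
Slack = (n − k + 1) − d = 0.
The code is MDS (slack = 0).
Description: the claimed parameters are [5, 3, 3]_7; such a code would be MDS (meets Singleton bound).


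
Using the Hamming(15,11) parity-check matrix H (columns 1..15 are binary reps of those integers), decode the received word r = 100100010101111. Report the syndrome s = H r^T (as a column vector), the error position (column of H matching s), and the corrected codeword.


s = (0, 1, 1, 1)^T, error position = 7, corrected codeword c = 100100110101111

Compute s = H r^T mod 2 one row at a time:
  s_1 = 1 + 0 + 1 + 0 + 1 + 1 + 1 + 1 = 6 ≡ 0 (mod 2).
  s_2 = 1 + 0 + 0 + 0 + 1 + 1 + 1 + 1 = 5 ≡ 1 (mod 2).
  s_3 = 0 + 0 + 0 + 0 + 1 + 0 + 1 + 1 = 3 ≡ 1 (mod 2).
  s_4 = 1 + 0 + 0 + 0 + 0 + 0 + 1 + 1 = 3 ≡ 1 (mod 2).
s = (0, 1, 1, 1)^T — this equals column 7 of H (binary 0111), so error is at position 7.
Correct: flip bit 7 of r = 100100010101111 to get c = 100100110101111.


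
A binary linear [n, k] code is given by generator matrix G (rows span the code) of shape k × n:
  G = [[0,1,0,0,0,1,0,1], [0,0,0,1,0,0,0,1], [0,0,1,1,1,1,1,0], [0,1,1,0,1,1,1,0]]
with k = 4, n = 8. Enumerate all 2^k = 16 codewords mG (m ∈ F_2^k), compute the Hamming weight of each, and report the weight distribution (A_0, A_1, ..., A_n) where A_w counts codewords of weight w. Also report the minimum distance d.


Weight distribution: A_0 = 1, A_1 = 1, A_2 = 3, A_3 = 3, A_4 = 3, A_5 = 3, A_6 = 1, A_7 = 1. Minimum distance d = 1.

Enumerate all 2^4 = 16 messages m ∈ F_2^4.
For each, compute codeword c = mG in F_2^8, then tally its weight.
  m = 0000 → c = 00000000, weight = 0.
  m = 1000 → c = 01000101, weight = 3.
  m = 0100 → c = 00010001, weight = 2.
  m = 1100 → c = 01010100, weight = 3.
  m = 0010 → c = 00111110, weight = 5.
  m = 1010 → c = 01111011, weight = 6.
  m = 0110 → c = 00101111, weight = 5.
  m = 1110 → c = 01101010, weight = 4.
  m = 0001 → c = 01101110, weight = 5.
  m = 1001 → c = 00101011, weight = 4.
  m = 0101 → c = 01111111, weight = 7.
  m = 1101 → c = 00111010, weight = 4.
  m = 0011 → c = 01010000, weight = 2.
  m = 1011 → c = 00010101, weight = 3.
  m = 0111 → c = 01000001, weight = 2.
  m = 1111 → c = 00000100, weight = 1.
Tally weights:
  weight 0: 1 codewords.
  weight 1: 1 codewords.
  weight 2: 3 codewords.
  weight 3: 3 codewords.
  weight 4: 3 codewords.
  weight 5: 3 codewords.
  weight 6: 1 codewords.
  weight 7: 1 codewords.
Minimum distance d = smallest w > 0 with A_w > 0 = 1.
Sanity: Σ A_w = 16 = 2^4 = 16 ✓.


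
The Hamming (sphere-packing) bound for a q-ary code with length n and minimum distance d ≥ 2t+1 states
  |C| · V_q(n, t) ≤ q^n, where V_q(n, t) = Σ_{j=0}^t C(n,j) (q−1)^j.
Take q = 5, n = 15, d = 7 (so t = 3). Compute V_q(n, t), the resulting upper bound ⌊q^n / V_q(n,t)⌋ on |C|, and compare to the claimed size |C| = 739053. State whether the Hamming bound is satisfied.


V_q(n, t) = 30861, q^n = 30517578125, Hamming bound = 988871, |C| = 739053 ≤ bound (satisfied).

Step 1: Compute V_q(n, t) = Σ_{j=0}^3 C(n, j) (q−1)^j.
  j = 0: C(15,0)·(4)^0 = 1·1 = 1.
  j = 1: C(15,1)·(4)^1 = 15·4 = 60.
  j = 2: C(15,2)·(4)^2 = 105·16 = 1680.
  j = 3: C(15,3)·(4)^3 = 455·64 = 29120.
  V_q(n, t) = 1 + 60 + 1680 + 29120 = 30861.
Step 2: q^n = 5^15 = 30517578125.
Step 3: Hamming bound ⌊q^n / V_q(n,t)⌋ = ⌊30517578125/30861⌋ = 988871.
Step 4: Compare |C| = 739053 to 988871: satisfied.
The claimed |C| lies below the Hamming bound.


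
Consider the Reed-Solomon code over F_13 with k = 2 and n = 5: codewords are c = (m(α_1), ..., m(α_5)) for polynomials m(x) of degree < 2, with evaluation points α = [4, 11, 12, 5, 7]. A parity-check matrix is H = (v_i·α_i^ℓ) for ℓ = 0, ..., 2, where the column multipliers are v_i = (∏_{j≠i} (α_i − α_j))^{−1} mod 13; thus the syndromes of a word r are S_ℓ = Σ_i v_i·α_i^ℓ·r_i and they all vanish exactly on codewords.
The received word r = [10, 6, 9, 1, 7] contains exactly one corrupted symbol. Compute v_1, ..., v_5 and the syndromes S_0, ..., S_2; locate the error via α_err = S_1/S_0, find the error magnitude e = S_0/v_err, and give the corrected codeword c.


S = (1, 4, 3), error at position 1, error magnitude e = 12, c = [11, 6, 9, 1, 7].

Step 1: column multipliers v_i = (∏_{j≠i}(α_i − α_j))^{−1} mod 13.
  i = 1 (α = 4): (4−11)(4−12)(4−5)(4−7) = (−7)·(−8)·(−1)·(−3) = 168 ≡ 12, so v_1 = 12^{−1} = 12 (mod 13).
  i = 2 (α = 11): (11−4)(11−12)(11−5)(11−7) = 7·(−1)·6·4 = −168 ≡ 1, so v_2 = 1^{−1} = 1 (mod 13).
  i = 3 (α = 12): (12−4)(12−11)(12−5)(12−7) = 8·1·7·5 = 280 ≡ 7, so v_3 = 7^{−1} = 2 (mod 13).
  i = 4 (α = 5): (5−4)(5−11)(5−12)(5−7) = 1·(−6)·(−7)·(−2) = −84 ≡ 7, so v_4 = 7^{−1} = 2 (mod 13).
  i = 5 (α = 7): (7−4)(7−11)(7−12)(7−5) = 3·(−4)·(−5)·2 = 120 ≡ 3, so v_5 = 3^{−1} = 9 (mod 13).
  v = [12, 1, 2, 2, 9].
Step 2: syndromes of r = [10, 6, 9, 1, 7] (all sums mod 13).
  S_0 = Σ v_i r_i = 12·10 + 1·6 + 2·9 + 2·1 + 9·7 = 209 ≡ 1.
  S_1 = Σ v_i α_i r_i = 12·4·10 + 1·11·6 + 2·12·9 + 2·5·1 + 9·7·7 = 1213 ≡ 4.
  α_i^2 mod 13 = [3, 4, 1, 12, 10].
  S_2 = Σ v_i α_i^2 r_i = 12·3·10 + 1·4·6 + 2·1·9 + 2·12·1 + 9·10·7 = 1056 ≡ 3.
  S = (1, 4, 3) ≠ 0, so r is not a codeword (an error is present).
Step 3: locate the error. For a single error e at position i, S_ℓ = v_i·e·α_i^ℓ, so α_err = S_1/S_0.
  S_0^{−1} = 1^{−1} = 1 (mod 13), so α_err = 4·1 = 4 ≡ 4 = α_1. Error position i = 1.
  Consistency check: S_2/S_1 = 3·10 = 30 ≡ 4 = α_err ✓ (single-error assumption holds).
Step 4: error magnitude e = S_0/v_1 = S_0·∏_{j≠1}(α_1 − α_j) = 1·12 = 12 ≡ 12 (mod 13).
Step 5: correct position 1: c_1 = r_1 − e = 10 − 12 ≡ 11 (mod 13). Hence c = [11, 6, 9, 1, 7].
  Check: interpolating c through the α_i gives m(x) = 12 + 3·x (degree < 2) with m(α_i) = c_i for every i, so c is indeed a codeword.
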